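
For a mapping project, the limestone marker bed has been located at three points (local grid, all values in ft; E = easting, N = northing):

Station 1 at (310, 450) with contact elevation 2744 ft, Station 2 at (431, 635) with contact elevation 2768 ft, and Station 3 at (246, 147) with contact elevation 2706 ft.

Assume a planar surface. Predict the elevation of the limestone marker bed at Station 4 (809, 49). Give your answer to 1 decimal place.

2699.4 ft

Two edge vectors: Station 1→Station 2 = (121, 185, 24), Station 1→Station 3 = (-64, -303, -38).
Normal n = (Station 1→Station 2) × (Station 1→Station 3) = (242, 3062, -24823).
So ∂z/∂E = −n_x/n_z = 0.00975 and ∂z/∂N = −n_y/n_z = 0.12335.
Intercept c from Station 1: 2744 − 3.02 − 55.51 = 2685.47.
At (809, 49): z = 7.9 + 6.0 + 2685.47 = 2699.4 ft.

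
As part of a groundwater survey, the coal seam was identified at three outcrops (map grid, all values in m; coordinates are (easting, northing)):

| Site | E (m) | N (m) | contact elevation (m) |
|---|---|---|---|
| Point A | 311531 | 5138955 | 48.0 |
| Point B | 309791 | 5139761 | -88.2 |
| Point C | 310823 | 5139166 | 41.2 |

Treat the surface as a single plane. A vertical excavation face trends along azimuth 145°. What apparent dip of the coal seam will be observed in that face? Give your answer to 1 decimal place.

Two edge vectors: Point A→Point B = (-1740, 806, -136.2), Point A→Point C = (-708, 211, -6.8).
Normal n = (Point A→Point B) × (Point A→Point C) = (23257.4, 84597.6, 203508).
So ∂z/∂E = −n_x/n_z = −0.11428 and ∂z/∂N = −n_y/n_z = −0.41570.
Unit vector along 145° is (sin 145°, cos 145°) = (0.5736, -0.8192).
Slope in that direction = a·(0.5736) + b·(-0.8192) = 0.27497.
Apparent dip = arctan|0.27497| = 15.4° (true dip is 23.3°, so apparent ≤ true as expected).

15.4°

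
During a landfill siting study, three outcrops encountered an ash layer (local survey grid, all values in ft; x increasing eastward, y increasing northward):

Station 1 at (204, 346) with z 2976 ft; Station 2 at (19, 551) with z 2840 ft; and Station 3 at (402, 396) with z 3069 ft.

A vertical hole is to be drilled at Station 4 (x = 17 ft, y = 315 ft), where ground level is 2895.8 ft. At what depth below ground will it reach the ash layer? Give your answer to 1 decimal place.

Let the plane be z = a·x + b·y + c.
Station 2−Station 1: −185a + 205b = −136;  Station 3−Station 1: 198a + 50b = 93.
Solving gives a = 0.51896, b = −0.19508.
Then c = 2976 − a·204 − b·346 = 2937.63.
At (17, 315): z_contact = 8.82 − 61.45 + 2937.63 = 2885.00 ft.
Depth below ground = 2895.8 − 2885.00 = 10.8 ft.

10.8 ft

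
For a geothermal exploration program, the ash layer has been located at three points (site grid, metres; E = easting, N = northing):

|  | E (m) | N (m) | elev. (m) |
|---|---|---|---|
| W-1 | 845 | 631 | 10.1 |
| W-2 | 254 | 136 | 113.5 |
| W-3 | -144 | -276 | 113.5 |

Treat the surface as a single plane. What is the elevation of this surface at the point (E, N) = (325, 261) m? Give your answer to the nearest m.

Let the plane be z = a·E + b·N + c.
W-2−W-1: −591a − 495b = 103.4;  W-3−W-1: −989a − 907b = 103.4.
Solving gives a = −0.91650, b = 0.88536.
Then c = 10.1 − a·845 − b·631 = 225.88.
At (325, 261): z = −297.9 + 231.1 + 225.88 = 159.1 m.

159 m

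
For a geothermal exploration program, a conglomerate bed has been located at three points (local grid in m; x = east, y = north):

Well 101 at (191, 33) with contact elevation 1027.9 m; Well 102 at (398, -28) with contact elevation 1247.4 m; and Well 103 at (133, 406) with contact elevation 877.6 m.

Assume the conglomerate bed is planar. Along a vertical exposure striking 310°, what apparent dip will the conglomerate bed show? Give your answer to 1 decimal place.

42.5°

Two edge vectors: Well 101→Well 102 = (207, -61, 219.5), Well 101→Well 103 = (-58, 373, -150.3).
Normal n = (Well 101→Well 102) × (Well 101→Well 103) = (-72705.2, 18381.1, 73673).
So ∂z/∂x = −n_x/n_z = 0.98686 and ∂z/∂y = −n_y/n_z = −0.24950.
Unit vector along 310° is (sin 310°, cos 310°) = (-0.7660, 0.6428).
Slope in that direction = a·(-0.7660) + b·(0.6428) = −0.91635.
Apparent dip = arctan|0.91635| = 42.5° (true dip is 45.5°, so apparent ≤ true as expected).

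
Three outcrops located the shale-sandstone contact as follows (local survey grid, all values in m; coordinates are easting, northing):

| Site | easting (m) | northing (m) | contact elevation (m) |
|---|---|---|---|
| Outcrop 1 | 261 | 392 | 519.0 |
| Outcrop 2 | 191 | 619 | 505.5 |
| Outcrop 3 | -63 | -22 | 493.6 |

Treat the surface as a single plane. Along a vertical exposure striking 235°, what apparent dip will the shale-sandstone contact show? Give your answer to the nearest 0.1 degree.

Let the plane be z = a·easting + b·northing + c.
Outcrop 2−Outcrop 1: −70a + 227b = −13.5;  Outcrop 3−Outcrop 1: −324a − 414b = −25.4.
Solving gives a = 0.11075, b = −0.02532.
Unit vector along 235° is (sin 235°, cos 235°) = (-0.8192, -0.5736).
Slope in that direction = a·(-0.8192) + b·(-0.5736) = −0.07620.
Apparent dip = arctan|0.07620| = 4.4° (true dip is 6.5°, so apparent ≤ true as expected).

4.4°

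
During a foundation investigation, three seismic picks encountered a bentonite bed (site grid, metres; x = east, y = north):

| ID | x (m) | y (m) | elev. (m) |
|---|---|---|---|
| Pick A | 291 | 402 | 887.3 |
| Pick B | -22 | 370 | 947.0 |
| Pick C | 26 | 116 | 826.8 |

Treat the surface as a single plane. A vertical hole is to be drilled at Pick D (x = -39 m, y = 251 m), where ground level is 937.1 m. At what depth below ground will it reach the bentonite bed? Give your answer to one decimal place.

37.2 m

Two edge vectors: Pick A→Pick B = (-313, -32, 59.7), Pick A→Pick C = (-265, -286, -60.5).
Normal n = (Pick A→Pick B) × (Pick A→Pick C) = (19010.2, -34757, 81038).
So ∂z/∂x = −n_x/n_z = −0.23458 and ∂z/∂y = −n_y/n_z = 0.42890.
Intercept c from Pick A: 887.3 + 68.26 − 172.42 = 783.15.
At (-39, 251): z_contact = 9.15 + 107.65 + 783.15 = 899.95 m.
Depth below ground = 937.1 − 899.95 = 37.2 m.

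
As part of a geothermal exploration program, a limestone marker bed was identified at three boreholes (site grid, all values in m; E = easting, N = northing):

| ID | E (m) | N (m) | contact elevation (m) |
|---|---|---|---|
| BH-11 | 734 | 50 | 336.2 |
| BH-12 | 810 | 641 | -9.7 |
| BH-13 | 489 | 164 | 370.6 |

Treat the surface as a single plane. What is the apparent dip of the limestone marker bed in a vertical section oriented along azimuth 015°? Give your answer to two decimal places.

Two edge vectors: BH-11→BH-12 = (76, 591, -345.9), BH-11→BH-13 = (-245, 114, 34.4).
Normal n = (BH-11→BH-12) × (BH-11→BH-13) = (59763, 82131.1, 153459).
So ∂z/∂E = −n_x/n_z = −0.38944 and ∂z/∂N = −n_y/n_z = −0.53520.
Unit vector along 015° is (sin 15°, cos 15°) = (0.2588, 0.9659).
Slope in that direction = a·(0.2588) + b·(0.9659) = −0.61776.
Apparent dip = arctan|0.61776| = 31.71° (true dip is 33.5°, so apparent ≤ true as expected).

31.71°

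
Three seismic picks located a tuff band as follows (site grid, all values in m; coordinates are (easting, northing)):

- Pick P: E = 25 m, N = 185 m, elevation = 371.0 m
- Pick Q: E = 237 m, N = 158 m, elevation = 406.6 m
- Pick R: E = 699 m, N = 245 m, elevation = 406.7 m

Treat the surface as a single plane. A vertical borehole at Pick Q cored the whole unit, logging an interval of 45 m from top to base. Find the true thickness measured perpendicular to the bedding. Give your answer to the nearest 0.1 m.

Let the plane be z = a·E + b·N + c.
Pick Q−Pick P: 212a − 27b = 35.6;  Pick R−Pick P: 674a + 60b = 35.7.
Solving gives a = 0.10026, b = −0.53128.
|∇z| = √(a²+b²) = 0.54065, so dip δ = arctan(0.54065) = 28.40°.
True thickness = vertical thickness × cos δ = 45 × cos 28.40° = 39.6 m.

39.6 m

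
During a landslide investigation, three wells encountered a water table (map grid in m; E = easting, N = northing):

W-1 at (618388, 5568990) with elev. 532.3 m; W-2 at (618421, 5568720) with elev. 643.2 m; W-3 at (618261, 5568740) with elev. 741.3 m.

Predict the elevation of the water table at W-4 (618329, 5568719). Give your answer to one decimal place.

705.8 m

Two edge vectors: W-1→W-2 = (33, -270, 110.9), W-1→W-3 = (-127, -250, 209).
Normal n = (W-1→W-2) × (W-1→W-3) = (-28705, -20981.3, -42540).
So ∂z/∂E = −n_x/n_z = −0.674776681 and ∂z/∂N = −n_y/n_z = −0.493213446.
Intercept c from W-1: 532.3 + 417273.80 + 2746700.75 = 3164506.85.
At (618329, 5568719): z = −417234.0 − 2746567.1 + 3164506.85 = 705.8 m.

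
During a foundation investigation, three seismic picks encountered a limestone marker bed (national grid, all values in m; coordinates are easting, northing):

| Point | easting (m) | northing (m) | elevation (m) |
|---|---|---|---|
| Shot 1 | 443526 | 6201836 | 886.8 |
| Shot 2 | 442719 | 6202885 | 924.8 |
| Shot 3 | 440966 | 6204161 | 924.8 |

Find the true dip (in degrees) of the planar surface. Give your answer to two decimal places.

Two edge vectors: Shot 1→Shot 2 = (-807, 1049, 38), Shot 1→Shot 3 = (-2560, 2325, 38).
Normal n = (Shot 1→Shot 2) × (Shot 1→Shot 3) = (-48488, -66614, 809165).
So ∂z/∂easting = −n_x/n_z = 0.05992 and ∂z/∂northing = −n_y/n_z = 0.08232.
Gradient magnitude |∇z| = √(a² + b²) = √(0.00359 + 0.00678) = 0.10182.
True dip = arctan(0.10182) = 5.81°, dipping toward SW (azimuth ≈ 216°).

5.81°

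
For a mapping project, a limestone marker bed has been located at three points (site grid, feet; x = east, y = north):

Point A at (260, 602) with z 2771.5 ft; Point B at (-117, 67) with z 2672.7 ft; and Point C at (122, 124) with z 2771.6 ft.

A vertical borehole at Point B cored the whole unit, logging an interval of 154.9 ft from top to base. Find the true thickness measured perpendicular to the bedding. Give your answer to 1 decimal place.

140.6 ft

Let the plane be z = a·x + b·y + c.
Point B−Point A: −377a − 535b = −98.8;  Point C−Point A: −138a − 478b = 0.1.
Solving gives a = 0.44446, b = −0.12853.
|∇z| = √(a²+b²) = 0.46267, so dip δ = arctan(0.46267) = 24.83°.
True thickness = vertical thickness × cos δ = 154.9 × cos 24.83° = 140.6 ft.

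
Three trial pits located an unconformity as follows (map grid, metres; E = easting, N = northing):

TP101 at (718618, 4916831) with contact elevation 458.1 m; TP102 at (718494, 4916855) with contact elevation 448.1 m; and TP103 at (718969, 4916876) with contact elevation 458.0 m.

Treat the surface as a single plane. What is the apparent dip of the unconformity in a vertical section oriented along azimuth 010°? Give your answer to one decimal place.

Let the plane be z = a·E + b·N + c.
TP102−TP101: −124a + 24b = −10;  TP103−TP101: 351a + 45b = −0.1.
Solving gives a = 0.03196, b = −0.25153.
Unit vector along 010° is (sin 10°, cos 10°) = (0.1736, 0.9848).
Slope in that direction = a·(0.1736) + b·(0.9848) = −0.24216.
Apparent dip = arctan|0.24216| = 13.6° (true dip is 14.2°, so apparent ≤ true as expected).

13.6°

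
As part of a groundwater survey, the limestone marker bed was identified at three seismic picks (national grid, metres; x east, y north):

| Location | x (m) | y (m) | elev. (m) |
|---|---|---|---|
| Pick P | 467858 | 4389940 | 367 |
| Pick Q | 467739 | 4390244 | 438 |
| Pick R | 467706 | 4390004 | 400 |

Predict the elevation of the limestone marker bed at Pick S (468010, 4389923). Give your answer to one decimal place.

Let the plane be z = a·x + b·y + c.
Pick Q−Pick P: −119a + 304b = 71;  Pick R−Pick P: −152a + 64b = 33.
Solving gives a = −0.142205638, b = 0.177886609.
Then c = 367 − a·467858 − b·4389940 = −714012.49.
At (468010, 4389923): z = −66553.7 + 780908.5 − 714012.49 = 342.4 m.

342.4 m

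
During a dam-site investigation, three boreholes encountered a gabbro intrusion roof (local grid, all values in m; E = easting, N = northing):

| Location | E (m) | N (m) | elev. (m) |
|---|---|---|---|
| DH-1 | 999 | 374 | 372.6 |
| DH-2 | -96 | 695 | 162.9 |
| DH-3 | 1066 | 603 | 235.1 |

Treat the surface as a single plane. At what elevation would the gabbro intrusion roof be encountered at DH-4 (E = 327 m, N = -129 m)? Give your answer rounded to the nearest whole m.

667 m

Two edge vectors: DH-1→DH-2 = (-1095, 321, -209.7), DH-1→DH-3 = (67, 229, -137.5).
Normal n = (DH-1→DH-2) × (DH-1→DH-3) = (3883.8, -164612.4, -272262).
So ∂z/∂E = −n_x/n_z = 0.01426 and ∂z/∂N = −n_y/n_z = −0.60461.
Intercept c from DH-1: 372.6 − 14.25 + 226.12 = 584.47.
At (327, -129): z = 4.7 + 78.0 + 584.47 = 667.1 m.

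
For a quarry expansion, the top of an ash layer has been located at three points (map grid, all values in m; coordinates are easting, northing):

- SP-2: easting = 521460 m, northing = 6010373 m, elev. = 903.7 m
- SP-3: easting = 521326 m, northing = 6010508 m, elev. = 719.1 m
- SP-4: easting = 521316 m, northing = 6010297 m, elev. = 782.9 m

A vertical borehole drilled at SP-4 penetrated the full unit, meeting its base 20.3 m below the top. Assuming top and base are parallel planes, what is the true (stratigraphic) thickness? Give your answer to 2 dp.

13.77 m

Two edge vectors: SP-2→SP-3 = (-134, 135, -184.6), SP-2→SP-4 = (-144, -76, -120.8).
Normal n = (SP-2→SP-3) × (SP-2→SP-4) = (-30337.6, 10395.2, 29624).
So ∂z/∂easting = −n_x/n_z = 1.02409 and ∂z/∂northing = −n_y/n_z = −0.35090.
|∇z| = √(a²+b²) = 1.08254, so dip δ = arctan(1.08254) = 47.27°.
True thickness = vertical thickness × cos δ = 20.3 × cos 47.27° = 13.77 m.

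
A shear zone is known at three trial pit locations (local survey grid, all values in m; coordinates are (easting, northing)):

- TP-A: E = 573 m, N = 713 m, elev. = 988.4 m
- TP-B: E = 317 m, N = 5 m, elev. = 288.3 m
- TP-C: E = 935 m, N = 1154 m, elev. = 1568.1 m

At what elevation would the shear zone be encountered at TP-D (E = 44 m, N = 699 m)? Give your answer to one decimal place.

Two edge vectors: TP-A→TP-B = (-256, -708, -700.1), TP-A→TP-C = (362, 441, 579.7).
Normal n = (TP-A→TP-B) × (TP-A→TP-C) = (-101683.5, -105033, 143400).
So ∂z/∂E = −n_x/n_z = 0.709090 and ∂z/∂N = −n_y/n_z = 0.732448.
Intercept c from TP-A: 988.4 − 406.31 − 522.24 = 59.86.
At (44, 699): z = 31.2 + 512.0 + 59.86 = 603.0 m.

603.0 m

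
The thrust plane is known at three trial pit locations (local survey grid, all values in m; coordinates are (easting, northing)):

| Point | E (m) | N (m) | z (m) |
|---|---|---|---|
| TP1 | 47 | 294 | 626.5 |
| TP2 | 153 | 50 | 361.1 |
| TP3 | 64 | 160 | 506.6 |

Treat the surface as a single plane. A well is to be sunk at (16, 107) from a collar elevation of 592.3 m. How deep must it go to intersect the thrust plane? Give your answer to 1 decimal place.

Let the plane be z = a·E + b·N + c.
TP2−TP1: 106a − 244b = −265.4;  TP3−TP1: 17a − 134b = −119.9.
Solving gives a = −0.62729, b = 0.81519.
Then c = 626.5 − a·47 − b·294 = 416.32.
At (16, 107): z_contact = −10.04 + 87.23 + 416.32 = 493.50 m.
Depth below ground = 592.3 − 493.50 = 98.8 m.

98.8 m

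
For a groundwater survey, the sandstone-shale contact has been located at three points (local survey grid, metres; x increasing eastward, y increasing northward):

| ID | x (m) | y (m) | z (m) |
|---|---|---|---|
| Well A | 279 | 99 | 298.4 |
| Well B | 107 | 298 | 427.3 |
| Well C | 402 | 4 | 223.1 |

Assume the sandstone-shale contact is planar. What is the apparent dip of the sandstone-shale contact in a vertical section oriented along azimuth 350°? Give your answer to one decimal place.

22.3°

Let the plane be z = a·x + b·y + c.
Well B−Well A: −172a + 199b = 128.9;  Well C−Well A: 123a − 95b = −75.3.
Solving gives a = −0.33664, b = 0.35678.
Unit vector along 350° is (sin 350°, cos 350°) = (-0.1736, 0.9848).
Slope in that direction = a·(-0.1736) + b·(0.9848) = 0.40981.
Apparent dip = arctan|0.40981| = 22.3° (true dip is 26.1°, so apparent ≤ true as expected).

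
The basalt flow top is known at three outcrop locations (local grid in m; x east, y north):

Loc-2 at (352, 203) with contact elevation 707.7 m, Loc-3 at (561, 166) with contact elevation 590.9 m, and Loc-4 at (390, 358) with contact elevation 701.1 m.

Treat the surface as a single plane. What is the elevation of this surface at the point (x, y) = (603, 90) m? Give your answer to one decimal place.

Let the plane be z = a·x + b·y + c.
Loc-3−Loc-2: 209a − 37b = −116.8;  Loc-4−Loc-2: 38a + 155b = −6.6.
Solving gives a = −0.54283, b = 0.09050.
Then c = 707.7 − a·352 − b·203 = 880.40.
At (603, 90): z = −327.3 + 8.1 + 880.40 = 561.2 m.

561.2 m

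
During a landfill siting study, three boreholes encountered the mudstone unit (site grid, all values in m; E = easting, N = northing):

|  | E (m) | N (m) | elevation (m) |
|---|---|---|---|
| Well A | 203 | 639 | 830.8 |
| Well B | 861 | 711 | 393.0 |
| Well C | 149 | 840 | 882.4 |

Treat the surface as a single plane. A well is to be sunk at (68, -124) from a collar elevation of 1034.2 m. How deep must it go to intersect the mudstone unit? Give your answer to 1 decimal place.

Two edge vectors: Well A→Well B = (658, 72, -437.8), Well A→Well C = (-54, 201, 51.6).
Normal n = (Well A→Well B) × (Well A→Well C) = (91713, -10311.6, 136146).
So ∂z/∂E = −n_x/n_z = −0.67364 and ∂z/∂N = −n_y/n_z = 0.07574.
Intercept c from Well A: 830.8 + 136.75 − 48.40 = 919.15.
At (68, -124): z_contact = −45.81 − 9.39 + 919.15 = 863.95 m.
Depth below ground = 1034.2 − 863.95 = 170.2 m.

170.2 m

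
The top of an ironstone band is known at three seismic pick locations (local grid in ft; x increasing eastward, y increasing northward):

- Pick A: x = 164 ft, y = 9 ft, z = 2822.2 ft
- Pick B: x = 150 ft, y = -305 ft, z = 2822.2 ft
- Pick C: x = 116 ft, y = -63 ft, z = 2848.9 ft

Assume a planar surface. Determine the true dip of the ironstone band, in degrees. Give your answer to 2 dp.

30.82°

Two edge vectors: Pick A→Pick B = (-14, -314, 0), Pick A→Pick C = (-48, -72, 26.7).
Normal n = (Pick A→Pick B) × (Pick A→Pick C) = (-8383.8, 373.8, -14064).
So ∂z/∂x = −n_x/n_z = −0.59612 and ∂z/∂y = −n_y/n_z = 0.02658.
Gradient magnitude |∇z| = √(a² + b²) = √(0.35536 + 0.00071) = 0.59671.
True dip = arctan(0.59671) = 30.82°, dipping toward E (azimuth ≈ 093°).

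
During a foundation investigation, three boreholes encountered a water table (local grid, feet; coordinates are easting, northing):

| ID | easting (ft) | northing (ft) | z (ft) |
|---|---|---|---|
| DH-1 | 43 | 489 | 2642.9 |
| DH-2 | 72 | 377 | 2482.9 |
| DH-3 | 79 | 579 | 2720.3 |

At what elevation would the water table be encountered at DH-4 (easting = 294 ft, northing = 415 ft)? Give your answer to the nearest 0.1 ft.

2337.1 ft

Let the plane be z = a·easting + b·northing + c.
DH-2−DH-1: 29a − 112b = −160;  DH-3−DH-1: 36a + 90b = 77.4.
Solving gives a = −0.86287, b = 1.20515.
Then c = 2642.9 − a·43 − b·489 = 2090.69.
At (294, 415): z = −253.7 + 500.1 + 2090.69 = 2337.1 ft.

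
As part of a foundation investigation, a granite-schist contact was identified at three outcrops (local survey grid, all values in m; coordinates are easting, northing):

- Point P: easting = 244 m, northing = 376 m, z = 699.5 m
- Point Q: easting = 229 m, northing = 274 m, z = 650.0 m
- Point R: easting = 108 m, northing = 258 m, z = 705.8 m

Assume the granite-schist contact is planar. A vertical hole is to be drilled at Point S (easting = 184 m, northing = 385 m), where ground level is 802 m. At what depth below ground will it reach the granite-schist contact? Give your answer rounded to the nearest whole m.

Two edge vectors: Point P→Point Q = (-15, -102, -49.5), Point P→Point R = (-136, -118, 6.3).
Normal n = (Point P→Point Q) × (Point P→Point R) = (-6483.6, 6826.5, -12102).
So ∂z/∂easting = −n_x/n_z = −0.53575 and ∂z/∂northing = −n_y/n_z = 0.56408.
Intercept c from Point P: 699.5 + 130.72 − 212.09 = 618.13.
At (184, 385): z_contact = −98.6 + 217.2 + 618.13 = 736.7 m.
Depth below ground = 802 − 736.7 = 65 m.

65 m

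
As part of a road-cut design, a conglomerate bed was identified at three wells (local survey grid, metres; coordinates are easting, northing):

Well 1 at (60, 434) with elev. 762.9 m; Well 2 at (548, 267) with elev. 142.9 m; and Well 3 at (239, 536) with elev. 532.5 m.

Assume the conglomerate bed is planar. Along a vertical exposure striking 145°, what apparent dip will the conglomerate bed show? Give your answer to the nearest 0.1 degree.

Let the plane be z = a·easting + b·northing + c.
Well 2−Well 1: 488a − 167b = −620;  Well 3−Well 1: 179a + 102b = −230.4.
Solving gives a = −1.27674, b = −0.01827.
Unit vector along 145° is (sin 145°, cos 145°) = (0.5736, -0.8192).
Slope in that direction = a·(0.5736) + b·(-0.8192) = −0.71735.
Apparent dip = arctan|0.71735| = 35.7° (true dip is 51.9°, so apparent ≤ true as expected).

35.7°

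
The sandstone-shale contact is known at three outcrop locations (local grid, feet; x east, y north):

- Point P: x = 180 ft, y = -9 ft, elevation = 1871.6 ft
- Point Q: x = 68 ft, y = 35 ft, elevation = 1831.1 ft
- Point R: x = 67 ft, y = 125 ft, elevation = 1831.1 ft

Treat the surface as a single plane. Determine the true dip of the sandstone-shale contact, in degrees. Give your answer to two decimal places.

Two edge vectors: Point P→Point Q = (-112, 44, -40.5), Point P→Point R = (-113, 134, -40.5).
Normal n = (Point P→Point Q) × (Point P→Point R) = (3645, 40.5, -10036).
So ∂z/∂x = −n_x/n_z = 0.36319 and ∂z/∂y = −n_y/n_z = 0.00404.
Gradient magnitude |∇z| = √(a² + b²) = √(0.13191 + 0.00002) = 0.36321.
True dip = arctan(0.36321) = 19.96°, dipping toward W (azimuth ≈ 269°).

19.96°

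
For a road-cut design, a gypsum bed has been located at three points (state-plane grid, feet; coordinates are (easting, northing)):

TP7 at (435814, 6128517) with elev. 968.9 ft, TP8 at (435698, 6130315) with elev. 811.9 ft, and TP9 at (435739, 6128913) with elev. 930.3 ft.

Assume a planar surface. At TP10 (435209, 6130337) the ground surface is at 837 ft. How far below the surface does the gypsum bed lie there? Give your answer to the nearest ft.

Let the plane be z = a·E + b·N + c.
TP8−TP7: −116a + 1798b = −157;  TP9−TP7: −75a + 396b = −38.6.
Solving gives a = 0.08132353, b = −0.08207256.
Then c = 968.9 − a·435814 − b·6128517 = 468510.08.
At (435209, 6130337): z_contact = 35392.7 − 503132.5 + 468510.08 = 770.3 ft.
Depth below ground = 837 − 770.3 = 67 ft.

67 ft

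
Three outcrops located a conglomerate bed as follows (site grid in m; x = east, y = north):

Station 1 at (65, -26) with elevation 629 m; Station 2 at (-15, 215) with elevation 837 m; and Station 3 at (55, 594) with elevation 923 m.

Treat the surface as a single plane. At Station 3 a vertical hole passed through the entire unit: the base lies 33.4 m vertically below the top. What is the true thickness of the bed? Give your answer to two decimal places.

Let the plane be z = a·x + b·y + c.
Station 2−Station 1: −80a + 241b = 208;  Station 3−Station 1: −10a + 620b = 294.
Solving gives a = −1.23132, b = 0.45433.
|∇z| = √(a²+b²) = 1.31247, so dip δ = arctan(1.31247) = 52.70°.
True thickness = vertical thickness × cos δ = 33.4 × cos 52.70° = 20.24 m.

20.24 m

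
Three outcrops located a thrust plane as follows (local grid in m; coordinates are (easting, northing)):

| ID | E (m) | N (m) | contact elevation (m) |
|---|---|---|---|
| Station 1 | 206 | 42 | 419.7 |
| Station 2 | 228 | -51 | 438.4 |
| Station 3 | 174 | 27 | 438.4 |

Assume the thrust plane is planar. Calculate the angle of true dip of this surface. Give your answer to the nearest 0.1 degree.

28.2°

Let the plane be z = a·E + b·N + c.
Station 2−Station 1: 22a − 93b = 18.7;  Station 3−Station 1: −32a − 15b = 18.7.
Solving gives a = −0.44120, b = −0.30544.
Gradient magnitude |∇z| = √(a² + b²) = √(0.19466 + 0.09330) = 0.53661.
True dip = arctan(0.53661) = 28.2°, dipping toward NE (azimuth ≈ 055°).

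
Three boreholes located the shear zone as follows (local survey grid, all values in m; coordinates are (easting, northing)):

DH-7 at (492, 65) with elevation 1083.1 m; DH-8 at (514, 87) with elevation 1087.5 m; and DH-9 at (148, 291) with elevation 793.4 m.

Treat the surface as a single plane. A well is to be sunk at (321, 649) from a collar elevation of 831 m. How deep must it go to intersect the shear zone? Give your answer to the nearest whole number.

75 m

Let the plane be z = a·E + b·N + c.
DH-8−DH-7: 22a + 22b = 4.4;  DH-9−DH-7: −344a + 226b = −289.7.
Solving gives a = 0.58754, b = −0.38754.
Then c = 1083.1 − a·492 − b·65 = 819.22.
At (321, 649): z_contact = 188.6 − 251.5 + 819.22 = 756.3 m.
Depth below ground = 831 − 756.3 = 75 m.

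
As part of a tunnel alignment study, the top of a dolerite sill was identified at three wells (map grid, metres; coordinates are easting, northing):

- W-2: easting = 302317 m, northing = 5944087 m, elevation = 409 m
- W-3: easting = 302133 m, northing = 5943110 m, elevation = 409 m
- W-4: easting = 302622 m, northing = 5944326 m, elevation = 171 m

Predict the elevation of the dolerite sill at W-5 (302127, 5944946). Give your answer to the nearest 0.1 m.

731.0 m

Two edge vectors: W-2→W-3 = (-184, -977, 0), W-2→W-4 = (305, 239, -238).
Normal n = (W-2→W-3) × (W-2→W-4) = (232526, -43792, 254009).
So ∂z/∂easting = −n_x/n_z = −0.915424257 and ∂z/∂northing = −n_y/n_z = 0.172403340.
Intercept c from W-2: 409 + 276748.31 − 1024780.45 = −747623.14.
At (302127, 5944946): z = −276574.4 + 1024928.5 − 747623.14 = 731.0 m.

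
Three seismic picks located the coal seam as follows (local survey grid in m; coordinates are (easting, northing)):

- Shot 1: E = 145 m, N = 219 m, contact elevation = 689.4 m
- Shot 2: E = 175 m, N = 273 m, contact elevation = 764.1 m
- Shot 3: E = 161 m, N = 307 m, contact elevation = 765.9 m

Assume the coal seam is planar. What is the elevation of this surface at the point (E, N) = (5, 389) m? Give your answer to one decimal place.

602.1 m

Let the plane be z = a·E + b·N + c.
Shot 2−Shot 1: 30a + 54b = 74.7;  Shot 3−Shot 1: 16a + 88b = 76.5.
Solving gives a = 1.37534, b = 0.61926.
Then c = 689.4 − a·145 − b·219 = 354.36.
At (5, 389): z = 6.9 + 240.9 + 354.36 = 602.1 m.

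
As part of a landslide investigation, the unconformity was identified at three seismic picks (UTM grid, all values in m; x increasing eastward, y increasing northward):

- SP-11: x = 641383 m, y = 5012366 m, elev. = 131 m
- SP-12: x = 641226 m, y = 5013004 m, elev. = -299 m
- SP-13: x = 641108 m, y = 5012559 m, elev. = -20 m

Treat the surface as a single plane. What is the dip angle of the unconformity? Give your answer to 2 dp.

33.34°

Two edge vectors: SP-11→SP-12 = (-157, 638, -430), SP-11→SP-13 = (-275, 193, -151).
Normal n = (SP-11→SP-12) × (SP-11→SP-13) = (-13348, 94543, 145149).
So ∂z/∂x = −n_x/n_z = 0.09196 and ∂z/∂y = −n_y/n_z = −0.65135.
Gradient magnitude |∇z| = √(a² + b²) = √(0.00846 + 0.42426) = 0.65781.
True dip = arctan(0.65781) = 33.34°, dipping toward N (azimuth ≈ 352°).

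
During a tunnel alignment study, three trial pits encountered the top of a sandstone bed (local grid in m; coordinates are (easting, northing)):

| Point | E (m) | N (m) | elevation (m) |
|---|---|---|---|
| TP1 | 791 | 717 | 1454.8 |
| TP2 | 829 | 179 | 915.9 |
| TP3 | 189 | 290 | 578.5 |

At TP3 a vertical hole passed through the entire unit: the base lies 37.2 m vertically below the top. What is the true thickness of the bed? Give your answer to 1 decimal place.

Let the plane be z = a·E + b·N + c.
TP2−TP1: 38a − 538b = −538.9;  TP3−TP1: −602a − 427b = −876.3.
Solving gives a = 0.70961, b = 1.05179.
|∇z| = √(a²+b²) = 1.26878, so dip δ = arctan(1.26878) = 51.76°.
True thickness = vertical thickness × cos δ = 37.2 × cos 51.76° = 23.0 m.

23.0 m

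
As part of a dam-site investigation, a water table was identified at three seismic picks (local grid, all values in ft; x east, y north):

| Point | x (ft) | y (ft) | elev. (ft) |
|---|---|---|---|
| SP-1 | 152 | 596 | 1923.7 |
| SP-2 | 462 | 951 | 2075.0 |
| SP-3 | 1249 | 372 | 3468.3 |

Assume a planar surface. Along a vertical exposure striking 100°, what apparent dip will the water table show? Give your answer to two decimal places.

53.83°

Let the plane be z = a·x + b·y + c.
SP-2−SP-1: 310a + 355b = 151.3;  SP-3−SP-1: 1097a − 224b = 1544.6.
Solving gives a = 1.26881, b = −0.68178.
Unit vector along 100° is (sin 100°, cos 100°) = (0.9848, -0.1736).
Slope in that direction = a·(0.9848) + b·(-0.1736) = 1.36792.
Apparent dip = arctan|1.36792| = 53.83° (true dip is 55.2°, so apparent ≤ true as expected).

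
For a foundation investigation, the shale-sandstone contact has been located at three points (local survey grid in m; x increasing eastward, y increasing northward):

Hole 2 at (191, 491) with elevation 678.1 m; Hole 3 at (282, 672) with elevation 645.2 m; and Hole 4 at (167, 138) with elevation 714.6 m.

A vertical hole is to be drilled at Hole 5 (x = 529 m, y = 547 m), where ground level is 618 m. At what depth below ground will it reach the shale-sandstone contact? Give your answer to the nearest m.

Two edge vectors: Hole 2→Hole 3 = (91, 181, -32.9), Hole 2→Hole 4 = (-24, -353, 36.5).
Normal n = (Hole 2→Hole 3) × (Hole 2→Hole 4) = (-5007.2, -2531.9, -27779).
So ∂z/∂x = −n_x/n_z = −0.18025 and ∂z/∂y = −n_y/n_z = −0.09114.
Intercept c from Hole 2: 678.1 + 34.43 + 44.75 = 757.28.
At (529, 547): z_contact = −95.4 − 49.9 + 757.28 = 612.1 m.
Depth below ground = 618 − 612.1 = 6 m.

6 m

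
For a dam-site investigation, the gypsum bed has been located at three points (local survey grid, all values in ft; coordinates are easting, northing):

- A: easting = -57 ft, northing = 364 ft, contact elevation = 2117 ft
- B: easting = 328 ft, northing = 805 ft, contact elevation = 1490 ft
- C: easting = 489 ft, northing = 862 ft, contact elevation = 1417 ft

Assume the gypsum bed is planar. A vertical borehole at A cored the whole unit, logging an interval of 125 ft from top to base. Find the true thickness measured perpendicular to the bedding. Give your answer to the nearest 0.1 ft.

Let the plane be z = a·easting + b·northing + c.
B−A: 385a + 441b = −627;  C−A: 546a + 498b = −700.
Solving gives a = 0.07228, b = −1.48487.
|∇z| = √(a²+b²) = 1.48663, so dip δ = arctan(1.48663) = 56.07°.
True thickness = vertical thickness × cos δ = 125 × cos 56.07° = 69.8 ft.

69.8 ft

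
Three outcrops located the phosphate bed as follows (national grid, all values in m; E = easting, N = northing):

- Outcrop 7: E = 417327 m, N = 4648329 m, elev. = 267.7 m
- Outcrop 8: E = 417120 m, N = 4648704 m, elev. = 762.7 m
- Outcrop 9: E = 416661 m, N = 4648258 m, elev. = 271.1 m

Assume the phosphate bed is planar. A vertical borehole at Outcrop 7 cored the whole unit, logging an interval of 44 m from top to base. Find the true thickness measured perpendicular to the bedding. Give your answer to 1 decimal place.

27.5 m

Two edge vectors: Outcrop 7→Outcrop 8 = (-207, 375, 495), Outcrop 7→Outcrop 9 = (-666, -71, 3.4).
Normal n = (Outcrop 7→Outcrop 8) × (Outcrop 7→Outcrop 9) = (36420, -328966.2, 264447).
So ∂z/∂E = −n_x/n_z = −0.13772 and ∂z/∂N = −n_y/n_z = 1.24398.
|∇z| = √(a²+b²) = 1.25158, so dip δ = arctan(1.25158) = 51.38°.
True thickness = vertical thickness × cos δ = 44 × cos 51.38° = 27.5 m.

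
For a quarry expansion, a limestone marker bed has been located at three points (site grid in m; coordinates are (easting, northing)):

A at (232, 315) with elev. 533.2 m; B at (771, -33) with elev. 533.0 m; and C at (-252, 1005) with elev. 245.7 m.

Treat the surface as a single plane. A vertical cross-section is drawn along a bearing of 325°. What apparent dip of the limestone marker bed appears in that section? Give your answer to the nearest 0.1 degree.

18.9°

Let the plane be z = a·E + b·N + c.
B−A: 539a − 348b = −0.2;  C−A: −484a + 690b = −287.5.
Solving gives a = −0.49238, b = −0.76204.
Unit vector along 325° is (sin 325°, cos 325°) = (-0.5736, 0.8192).
Slope in that direction = a·(-0.5736) + b·(0.8192) = −0.34181.
Apparent dip = arctan|0.34181| = 18.9° (true dip is 42.2°, so apparent ≤ true as expected).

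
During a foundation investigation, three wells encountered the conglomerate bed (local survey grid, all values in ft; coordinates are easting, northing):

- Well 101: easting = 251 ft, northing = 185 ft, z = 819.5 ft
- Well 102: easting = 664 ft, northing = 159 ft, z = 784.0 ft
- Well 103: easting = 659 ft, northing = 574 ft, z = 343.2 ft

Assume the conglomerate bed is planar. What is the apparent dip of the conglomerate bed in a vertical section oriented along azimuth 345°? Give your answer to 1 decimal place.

44.7°

Let the plane be z = a·easting + b·northing + c.
Well 102−Well 101: 413a − 26b = −35.5;  Well 103−Well 101: 408a + 389b = −476.3.
Solving gives a = −0.15294, b = −1.06401.
Unit vector along 345° is (sin 345°, cos 345°) = (-0.2588, 0.9659).
Slope in that direction = a·(-0.2588) + b·(0.9659) = −0.98817.
Apparent dip = arctan|0.98817| = 44.7° (true dip is 47.1°, so apparent ≤ true as expected).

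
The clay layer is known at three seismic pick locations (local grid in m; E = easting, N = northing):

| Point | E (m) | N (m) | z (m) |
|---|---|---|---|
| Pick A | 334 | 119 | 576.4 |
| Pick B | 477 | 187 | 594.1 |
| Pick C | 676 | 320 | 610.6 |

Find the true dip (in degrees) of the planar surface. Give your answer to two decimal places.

17.16°

Let the plane be z = a·E + b·N + c.
Pick B−Pick A: 143a + 68b = 17.7;  Pick C−Pick A: 342a + 201b = 34.2.
Solving gives a = 0.22455, b = −0.21192.
Gradient magnitude |∇z| = √(a² + b²) = √(0.05042 + 0.04491) = 0.30876.
True dip = arctan(0.30876) = 17.16°, dipping toward NW (azimuth ≈ 313°).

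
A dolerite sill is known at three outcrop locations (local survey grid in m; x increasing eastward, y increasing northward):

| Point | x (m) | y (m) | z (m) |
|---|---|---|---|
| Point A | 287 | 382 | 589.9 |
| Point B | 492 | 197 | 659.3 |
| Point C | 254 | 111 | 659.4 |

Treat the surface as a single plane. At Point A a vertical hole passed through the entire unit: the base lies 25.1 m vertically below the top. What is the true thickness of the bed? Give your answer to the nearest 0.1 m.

24.1 m

Two edge vectors: Point A→Point B = (205, -185, 69.4), Point A→Point C = (-33, -271, 69.5).
Normal n = (Point A→Point B) × (Point A→Point C) = (5949.9, -16537.7, -61660).
So ∂z/∂x = −n_x/n_z = 0.09650 and ∂z/∂y = −n_y/n_z = −0.26821.
|∇z| = √(a²+b²) = 0.28504, so dip δ = arctan(0.28504) = 15.91°.
True thickness = vertical thickness × cos δ = 25.1 × cos 15.91° = 24.1 m.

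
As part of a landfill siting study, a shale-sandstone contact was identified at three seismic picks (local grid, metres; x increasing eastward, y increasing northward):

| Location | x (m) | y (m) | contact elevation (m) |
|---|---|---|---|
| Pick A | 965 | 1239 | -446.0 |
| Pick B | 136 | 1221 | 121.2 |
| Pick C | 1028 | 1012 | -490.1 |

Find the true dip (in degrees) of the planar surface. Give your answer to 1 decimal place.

34.4°

Two edge vectors: Pick A→Pick B = (-829, -18, 567.2), Pick A→Pick C = (63, -227, -44.1).
Normal n = (Pick A→Pick B) × (Pick A→Pick C) = (129548.2, -825.3, 189317).
So ∂z/∂x = −n_x/n_z = −0.68429 and ∂z/∂y = −n_y/n_z = 0.00436.
Gradient magnitude |∇z| = √(a² + b²) = √(0.46826 + 0.00002) = 0.68431.
True dip = arctan(0.68431) = 34.4°, dipping toward E (azimuth ≈ 090°).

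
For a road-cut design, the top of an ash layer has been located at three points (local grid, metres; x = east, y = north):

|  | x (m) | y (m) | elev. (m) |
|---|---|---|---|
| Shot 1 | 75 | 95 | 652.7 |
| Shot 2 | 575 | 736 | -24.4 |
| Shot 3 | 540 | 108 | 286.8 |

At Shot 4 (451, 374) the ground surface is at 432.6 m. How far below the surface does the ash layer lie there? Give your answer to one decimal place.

Two edge vectors: Shot 1→Shot 2 = (500, 641, -677.1), Shot 1→Shot 3 = (465, 13, -365.9).
Normal n = (Shot 1→Shot 2) × (Shot 1→Shot 3) = (-225739.6, -131901.5, -291565).
So ∂z/∂x = −n_x/n_z = −0.77423 and ∂z/∂y = −n_y/n_z = −0.45239.
Intercept c from Shot 1: 652.7 + 58.07 + 42.98 = 753.74.
At (451, 374): z_contact = −349.18 − 169.19 + 753.74 = 235.37 m.
Depth below ground = 432.6 − 235.37 = 197.2 m.

197.2 m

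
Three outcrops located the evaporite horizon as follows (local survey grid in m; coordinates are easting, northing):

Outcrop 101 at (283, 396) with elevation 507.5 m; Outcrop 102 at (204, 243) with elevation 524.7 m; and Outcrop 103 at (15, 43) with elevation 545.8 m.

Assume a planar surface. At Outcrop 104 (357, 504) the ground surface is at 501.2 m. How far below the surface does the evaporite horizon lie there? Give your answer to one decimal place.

Two edge vectors: Outcrop 101→Outcrop 102 = (-79, -153, 17.2), Outcrop 101→Outcrop 103 = (-268, -353, 38.3).
Normal n = (Outcrop 101→Outcrop 102) × (Outcrop 101→Outcrop 103) = (211.7, -1583.9, -13117).
So ∂z/∂easting = −n_x/n_z = 0.01614 and ∂z/∂northing = −n_y/n_z = −0.12075.
Intercept c from Outcrop 101: 507.5 − 4.57 + 47.82 = 550.75.
At (357, 504): z_contact = 5.76 − 60.86 + 550.75 = 495.65 m.
Depth below ground = 501.2 − 495.65 = 5.5 m.

5.5 m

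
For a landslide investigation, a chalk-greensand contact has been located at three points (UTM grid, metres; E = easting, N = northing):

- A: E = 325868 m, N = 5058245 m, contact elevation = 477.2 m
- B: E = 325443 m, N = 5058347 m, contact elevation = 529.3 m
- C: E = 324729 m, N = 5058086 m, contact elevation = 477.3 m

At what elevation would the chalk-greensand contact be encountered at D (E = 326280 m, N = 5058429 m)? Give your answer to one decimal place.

518.0 m

Two edge vectors: A→B = (-425, 102, 52.1), A→C = (-1139, -159, 0.1).
Normal n = (A→B) × (A→C) = (8294.1, -59299.4, 183753).
So ∂z/∂E = −n_x/n_z = −0.045137222 and ∂z/∂N = −n_y/n_z = 0.322712554.
Intercept c from A: 477.2 + 14708.78 − 1632359.16 = −1617173.19.
At (326280, 5058429): z = −14727.4 + 1632418.5 − 1617173.19 = 518.0 m.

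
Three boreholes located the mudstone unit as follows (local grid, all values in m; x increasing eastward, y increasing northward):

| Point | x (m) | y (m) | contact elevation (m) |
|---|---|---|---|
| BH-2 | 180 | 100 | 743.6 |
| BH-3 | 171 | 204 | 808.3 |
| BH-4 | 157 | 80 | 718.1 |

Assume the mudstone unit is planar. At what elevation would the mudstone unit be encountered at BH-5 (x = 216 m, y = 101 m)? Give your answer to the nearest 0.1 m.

Let the plane be z = a·x + b·y + c.
BH-3−BH-2: −9a + 104b = 64.7;  BH-4−BH-2: −23a − 20b = −25.5.
Solving gives a = 0.52799, b = 0.66781.
Then c = 743.6 − a·180 − b·100 = 581.78.
At (216, 101): z = 114.0 + 67.4 + 581.78 = 763.3 m.

763.3 m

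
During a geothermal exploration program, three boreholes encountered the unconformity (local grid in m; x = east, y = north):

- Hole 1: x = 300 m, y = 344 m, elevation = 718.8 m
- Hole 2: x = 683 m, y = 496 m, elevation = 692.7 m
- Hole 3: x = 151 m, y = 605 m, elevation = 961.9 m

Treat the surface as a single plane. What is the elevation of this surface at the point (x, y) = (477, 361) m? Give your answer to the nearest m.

668 m

Let the plane be z = a·x + b·y + c.
Hole 2−Hole 1: 383a + 152b = −26.1;  Hole 3−Hole 1: −149a + 261b = 243.1.
Solving gives a = −0.35693, b = 0.72765.
Then c = 718.8 − a·300 − b·344 = 575.57.
At (477, 361): z = −170.3 + 262.7 + 575.57 = 668.0 m.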